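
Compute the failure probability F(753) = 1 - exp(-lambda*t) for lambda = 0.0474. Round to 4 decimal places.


lambda = 0.0474, t = 753
lambda * t = 35.6922
exp(-35.6922) = 0.0
F(t) = 1 - 0.0
F(t) = 1.0

1.0


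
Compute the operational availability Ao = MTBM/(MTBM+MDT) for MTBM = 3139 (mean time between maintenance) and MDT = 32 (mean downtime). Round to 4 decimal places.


MTBM = 3139
MDT = 32
MTBM + MDT = 3171
Ao = 3139 / 3171
Ao = 0.9899

0.9899


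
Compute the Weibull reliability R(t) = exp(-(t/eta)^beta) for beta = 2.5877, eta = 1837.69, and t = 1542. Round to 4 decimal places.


beta = 2.5877, eta = 1837.69, t = 1542
t/eta = 1542 / 1837.69 = 0.8391
(t/eta)^beta = 0.8391^2.5877 = 0.6351
R(t) = exp(-0.6351)
R(t) = 0.5299

0.5299


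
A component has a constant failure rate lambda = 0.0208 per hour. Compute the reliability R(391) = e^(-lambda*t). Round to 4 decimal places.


lambda = 0.0208
t = 391
lambda * t = 8.1328
R(t) = e^(-8.1328)
R(t) = 0.0003

0.0003


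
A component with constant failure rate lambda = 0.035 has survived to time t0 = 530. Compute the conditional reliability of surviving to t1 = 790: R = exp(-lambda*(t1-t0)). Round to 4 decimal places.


lambda = 0.035
t0 = 530, t1 = 790
t1 - t0 = 260
lambda * (t1-t0) = 0.035 * 260 = 9.1
R = exp(-9.1)
R = 0.0001

0.0001


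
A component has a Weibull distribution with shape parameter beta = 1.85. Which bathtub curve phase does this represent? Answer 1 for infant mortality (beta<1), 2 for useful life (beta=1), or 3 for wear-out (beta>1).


beta = 1.85
Compare beta to 1:
beta < 1 => infant mortality (phase 1)
beta = 1 => useful life (phase 2)
beta > 1 => wear-out (phase 3)
Since beta = 1.85, this is wear-out (increasing failure rate)
Phase = 3

3


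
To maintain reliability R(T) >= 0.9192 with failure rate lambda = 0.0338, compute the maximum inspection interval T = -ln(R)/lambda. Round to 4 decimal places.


R_target = 0.9192
lambda = 0.0338
-ln(0.9192) = 0.0843
T = 0.0843 / 0.0338
T = 2.4926

2.4926


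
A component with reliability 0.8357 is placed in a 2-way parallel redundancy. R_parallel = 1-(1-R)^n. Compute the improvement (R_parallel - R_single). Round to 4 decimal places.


R_single = 0.8357, n = 2
1 - R_single = 0.1643
(1 - R_single)^n = 0.1643^2 = 0.027
R_parallel = 1 - 0.027 = 0.973
Improvement = 0.973 - 0.8357
Improvement = 0.1373

0.1373


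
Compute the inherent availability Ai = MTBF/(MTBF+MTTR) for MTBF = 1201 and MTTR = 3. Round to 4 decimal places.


MTBF = 1201
MTTR = 3
MTBF + MTTR = 1204
Ai = 1201 / 1204
Ai = 0.9975

0.9975


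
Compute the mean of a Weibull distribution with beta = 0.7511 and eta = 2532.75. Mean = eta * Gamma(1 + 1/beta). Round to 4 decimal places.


beta = 0.7511, eta = 2532.75
1/beta = 1.3314
1 + 1/beta = 2.3314
Gamma(2.3314) = 1.1892
Mean = 2532.75 * 1.1892
Mean = 3011.9582

3011.9582


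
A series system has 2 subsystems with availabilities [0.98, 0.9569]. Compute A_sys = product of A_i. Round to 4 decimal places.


Subsystems: [0.98, 0.9569]
After subsystem 1 (A=0.98): product = 0.98
After subsystem 2 (A=0.9569): product = 0.9378
A_sys = 0.9378

0.9378


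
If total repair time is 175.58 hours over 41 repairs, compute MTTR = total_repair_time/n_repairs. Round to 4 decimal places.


total_repair_time = 175.58
n_repairs = 41
MTTR = 175.58 / 41
MTTR = 4.2824

4.2824


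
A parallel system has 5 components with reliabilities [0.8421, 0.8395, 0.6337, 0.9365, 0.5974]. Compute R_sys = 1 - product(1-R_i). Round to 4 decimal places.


Components: [0.8421, 0.8395, 0.6337, 0.9365, 0.5974]
(1 - 0.8421) = 0.1579, running product = 0.1579
(1 - 0.8395) = 0.1605, running product = 0.0253
(1 - 0.6337) = 0.3663, running product = 0.0093
(1 - 0.9365) = 0.0635, running product = 0.0006
(1 - 0.5974) = 0.4026, running product = 0.0002
Product of (1-R_i) = 0.0002
R_sys = 1 - 0.0002 = 0.9998

0.9998


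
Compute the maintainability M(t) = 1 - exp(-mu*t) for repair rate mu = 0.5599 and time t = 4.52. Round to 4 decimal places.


mu = 0.5599, t = 4.52
mu * t = 0.5599 * 4.52 = 2.5307
exp(-2.5307) = 0.0796
M(t) = 1 - 0.0796
M(t) = 0.9204

0.9204


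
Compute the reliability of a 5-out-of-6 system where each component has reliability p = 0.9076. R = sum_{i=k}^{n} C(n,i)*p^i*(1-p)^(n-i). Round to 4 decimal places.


k = 5, n = 6, p = 0.9076
i=5: C(6,5)=6 * 0.9076^5 * 0.0924^1 = 0.3414
i=6: C(6,6)=1 * 0.9076^6 * 0.0924^0 = 0.5589
R = sum of terms = 0.9004

0.9004


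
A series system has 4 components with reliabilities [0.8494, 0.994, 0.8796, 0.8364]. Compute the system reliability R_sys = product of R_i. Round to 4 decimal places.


Components: [0.8494, 0.994, 0.8796, 0.8364]
After component 1 (R=0.8494): product = 0.8494
After component 2 (R=0.994): product = 0.8443
After component 3 (R=0.8796): product = 0.7426
After component 4 (R=0.8364): product = 0.6212
R_sys = 0.6212

0.6212


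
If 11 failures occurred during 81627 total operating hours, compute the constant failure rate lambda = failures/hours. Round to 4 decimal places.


failures = 11
total_hours = 81627
lambda = 11 / 81627
lambda = 0.0001

0.0001


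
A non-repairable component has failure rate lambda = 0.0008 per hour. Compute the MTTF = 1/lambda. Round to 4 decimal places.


lambda = 0.0008
MTTF = 1 / 0.0008
MTTF = 1250.0

1250.0


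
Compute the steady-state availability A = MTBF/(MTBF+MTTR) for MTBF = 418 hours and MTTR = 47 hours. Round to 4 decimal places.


MTBF = 418
MTTR = 47
MTBF + MTTR = 465
A = 418 / 465
A = 0.8989

0.8989


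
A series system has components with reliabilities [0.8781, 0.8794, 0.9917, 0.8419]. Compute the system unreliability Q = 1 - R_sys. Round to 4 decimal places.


Components: [0.8781, 0.8794, 0.9917, 0.8419]
After component 1: product = 0.8781
After component 2: product = 0.7722
After component 3: product = 0.7658
After component 4: product = 0.6447
R_sys = 0.6447
Q = 1 - 0.6447 = 0.3553

0.3553


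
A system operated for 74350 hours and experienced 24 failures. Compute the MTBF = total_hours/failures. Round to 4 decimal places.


total_hours = 74350
failures = 24
MTBF = 74350 / 24
MTBF = 3097.9167

3097.9167


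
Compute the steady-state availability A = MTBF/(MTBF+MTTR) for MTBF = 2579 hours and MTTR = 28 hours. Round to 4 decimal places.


MTBF = 2579
MTTR = 28
MTBF + MTTR = 2607
A = 2579 / 2607
A = 0.9893

0.9893


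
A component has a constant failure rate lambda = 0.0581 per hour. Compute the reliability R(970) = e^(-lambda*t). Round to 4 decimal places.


lambda = 0.0581
t = 970
lambda * t = 56.357
R(t) = e^(-56.357)
R(t) = 0.0

0.0


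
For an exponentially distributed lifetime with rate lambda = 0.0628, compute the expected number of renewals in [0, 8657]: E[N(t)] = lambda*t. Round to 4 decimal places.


lambda = 0.0628
t = 8657
E[N(t)] = lambda * t
E[N(t)] = 0.0628 * 8657
E[N(t)] = 543.6596

543.6596


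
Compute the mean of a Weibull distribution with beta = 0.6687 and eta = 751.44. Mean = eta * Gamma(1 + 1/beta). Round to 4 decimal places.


beta = 0.6687, eta = 751.44
1/beta = 1.4954
1 + 1/beta = 2.4954
Gamma(2.4954) = 1.3251
Mean = 751.44 * 1.3251
Mean = 995.7261

995.7261


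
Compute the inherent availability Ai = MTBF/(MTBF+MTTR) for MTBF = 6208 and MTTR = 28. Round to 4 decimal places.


MTBF = 6208
MTTR = 28
MTBF + MTTR = 6236
Ai = 6208 / 6236
Ai = 0.9955

0.9955


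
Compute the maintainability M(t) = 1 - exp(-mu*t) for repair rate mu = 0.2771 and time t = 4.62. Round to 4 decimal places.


mu = 0.2771, t = 4.62
mu * t = 0.2771 * 4.62 = 1.2802
exp(-1.2802) = 0.278
M(t) = 1 - 0.278
M(t) = 0.722

0.722


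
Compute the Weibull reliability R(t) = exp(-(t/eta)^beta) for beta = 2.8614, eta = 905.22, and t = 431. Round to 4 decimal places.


beta = 2.8614, eta = 905.22, t = 431
t/eta = 431 / 905.22 = 0.4761
(t/eta)^beta = 0.4761^2.8614 = 0.1196
R(t) = exp(-0.1196)
R(t) = 0.8872

0.8872


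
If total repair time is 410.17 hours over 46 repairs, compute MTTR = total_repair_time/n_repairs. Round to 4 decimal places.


total_repair_time = 410.17
n_repairs = 46
MTTR = 410.17 / 46
MTTR = 8.9167

8.9167


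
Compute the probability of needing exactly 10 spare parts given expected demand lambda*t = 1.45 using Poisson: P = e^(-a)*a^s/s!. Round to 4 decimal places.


a = 1.45, s = 10
e^(-a) = e^(-1.45) = 0.2346
a^s = 1.45^10 = 41.0847
s! = 3628800
P = 0.2346 * 41.0847 / 3628800
P = 0.0

0.0


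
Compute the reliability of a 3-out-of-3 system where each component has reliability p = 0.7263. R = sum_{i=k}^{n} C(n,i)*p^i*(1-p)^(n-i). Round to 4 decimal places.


k = 3, n = 3, p = 0.7263
i=3: C(3,3)=1 * 0.7263^3 * 0.2737^0 = 0.3831
R = sum of terms = 0.3831

0.3831


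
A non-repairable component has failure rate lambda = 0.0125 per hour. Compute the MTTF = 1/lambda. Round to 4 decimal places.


lambda = 0.0125
MTTF = 1 / 0.0125
MTTF = 80.0

80.0


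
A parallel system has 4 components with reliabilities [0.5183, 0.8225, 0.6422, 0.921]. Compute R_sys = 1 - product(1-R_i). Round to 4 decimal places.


Components: [0.5183, 0.8225, 0.6422, 0.921]
(1 - 0.5183) = 0.4817, running product = 0.4817
(1 - 0.8225) = 0.1775, running product = 0.0855
(1 - 0.6422) = 0.3578, running product = 0.0306
(1 - 0.921) = 0.079, running product = 0.0024
Product of (1-R_i) = 0.0024
R_sys = 1 - 0.0024 = 0.9976

0.9976


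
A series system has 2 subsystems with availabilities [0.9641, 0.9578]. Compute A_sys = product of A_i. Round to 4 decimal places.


Subsystems: [0.9641, 0.9578]
After subsystem 1 (A=0.9641): product = 0.9641
After subsystem 2 (A=0.9578): product = 0.9234
A_sys = 0.9234

0.9234


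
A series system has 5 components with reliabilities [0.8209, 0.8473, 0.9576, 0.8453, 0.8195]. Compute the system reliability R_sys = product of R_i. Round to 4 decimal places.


Components: [0.8209, 0.8473, 0.9576, 0.8453, 0.8195]
After component 1 (R=0.8209): product = 0.8209
After component 2 (R=0.8473): product = 0.6955
After component 3 (R=0.9576): product = 0.6661
After component 4 (R=0.8453): product = 0.563
After component 5 (R=0.8195): product = 0.4614
R_sys = 0.4614

0.4614


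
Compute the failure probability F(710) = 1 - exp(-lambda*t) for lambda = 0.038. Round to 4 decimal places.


lambda = 0.038, t = 710
lambda * t = 26.98
exp(-26.98) = 0.0
F(t) = 1 - 0.0
F(t) = 1.0

1.0


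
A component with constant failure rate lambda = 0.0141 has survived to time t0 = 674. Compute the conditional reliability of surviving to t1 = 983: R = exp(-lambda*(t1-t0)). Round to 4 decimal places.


lambda = 0.0141
t0 = 674, t1 = 983
t1 - t0 = 309
lambda * (t1-t0) = 0.0141 * 309 = 4.3569
R = exp(-4.3569)
R = 0.0128

0.0128


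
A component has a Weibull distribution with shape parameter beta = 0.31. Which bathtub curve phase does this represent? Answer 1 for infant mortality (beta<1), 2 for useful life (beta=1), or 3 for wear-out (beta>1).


beta = 0.31
Compare beta to 1:
beta < 1 => infant mortality (phase 1)
beta = 1 => useful life (phase 2)
beta > 1 => wear-out (phase 3)
Since beta = 0.31, this is infant mortality (decreasing failure rate)
Phase = 1

1


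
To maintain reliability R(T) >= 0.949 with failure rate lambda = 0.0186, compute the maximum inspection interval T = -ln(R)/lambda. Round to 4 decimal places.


R_target = 0.949
lambda = 0.0186
-ln(0.949) = 0.0523
T = 0.0523 / 0.0186
T = 2.8143

2.8143


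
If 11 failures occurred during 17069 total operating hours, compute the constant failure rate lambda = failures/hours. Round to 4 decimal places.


failures = 11
total_hours = 17069
lambda = 11 / 17069
lambda = 0.0006

0.0006


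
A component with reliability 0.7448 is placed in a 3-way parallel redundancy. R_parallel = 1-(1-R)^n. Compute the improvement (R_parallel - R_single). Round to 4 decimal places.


R_single = 0.7448, n = 3
1 - R_single = 0.2552
(1 - R_single)^n = 0.2552^3 = 0.0166
R_parallel = 1 - 0.0166 = 0.9834
Improvement = 0.9834 - 0.7448
Improvement = 0.2386

0.2386


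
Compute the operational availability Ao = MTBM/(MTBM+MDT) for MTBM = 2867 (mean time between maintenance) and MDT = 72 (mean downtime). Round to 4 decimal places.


MTBM = 2867
MDT = 72
MTBM + MDT = 2939
Ao = 2867 / 2939
Ao = 0.9755

0.9755


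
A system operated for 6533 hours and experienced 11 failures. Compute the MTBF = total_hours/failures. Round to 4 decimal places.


total_hours = 6533
failures = 11
MTBF = 6533 / 11
MTBF = 593.9091

593.9091


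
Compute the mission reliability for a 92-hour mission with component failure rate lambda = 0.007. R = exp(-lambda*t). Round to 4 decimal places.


lambda = 0.007
mission_time = 92
lambda * t = 0.007 * 92 = 0.644
R = exp(-0.644)
R = 0.5252

0.5252


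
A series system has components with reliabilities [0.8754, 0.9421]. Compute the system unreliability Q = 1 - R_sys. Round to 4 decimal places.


Components: [0.8754, 0.9421]
After component 1: product = 0.8754
After component 2: product = 0.8247
R_sys = 0.8247
Q = 1 - 0.8247 = 0.1753

0.1753


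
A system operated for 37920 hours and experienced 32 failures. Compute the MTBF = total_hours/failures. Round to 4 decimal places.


total_hours = 37920
failures = 32
MTBF = 37920 / 32
MTBF = 1185.0

1185.0


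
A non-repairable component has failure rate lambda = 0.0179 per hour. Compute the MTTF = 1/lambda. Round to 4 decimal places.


lambda = 0.0179
MTTF = 1 / 0.0179
MTTF = 55.8659

55.8659


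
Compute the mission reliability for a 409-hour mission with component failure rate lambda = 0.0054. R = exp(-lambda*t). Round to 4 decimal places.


lambda = 0.0054
mission_time = 409
lambda * t = 0.0054 * 409 = 2.2086
R = exp(-2.2086)
R = 0.1099

0.1099


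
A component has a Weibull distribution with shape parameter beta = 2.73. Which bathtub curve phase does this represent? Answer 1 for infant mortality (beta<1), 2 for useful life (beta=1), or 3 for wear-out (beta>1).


beta = 2.73
Compare beta to 1:
beta < 1 => infant mortality (phase 1)
beta = 1 => useful life (phase 2)
beta > 1 => wear-out (phase 3)
Since beta = 2.73, this is wear-out (increasing failure rate)
Phase = 3

3


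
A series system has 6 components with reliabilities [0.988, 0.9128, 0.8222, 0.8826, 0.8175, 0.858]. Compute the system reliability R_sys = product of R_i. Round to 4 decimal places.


Components: [0.988, 0.9128, 0.8222, 0.8826, 0.8175, 0.858]
After component 1 (R=0.988): product = 0.988
After component 2 (R=0.9128): product = 0.9018
After component 3 (R=0.8222): product = 0.7415
After component 4 (R=0.8826): product = 0.6544
After component 5 (R=0.8175): product = 0.535
After component 6 (R=0.858): product = 0.459
R_sys = 0.459

0.459


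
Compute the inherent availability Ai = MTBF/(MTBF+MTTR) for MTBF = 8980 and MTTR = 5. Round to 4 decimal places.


MTBF = 8980
MTTR = 5
MTBF + MTTR = 8985
Ai = 8980 / 8985
Ai = 0.9994

0.9994


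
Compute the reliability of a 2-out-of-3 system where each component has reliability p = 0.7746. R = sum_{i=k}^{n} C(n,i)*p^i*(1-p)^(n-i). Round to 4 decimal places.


k = 2, n = 3, p = 0.7746
i=2: C(3,2)=3 * 0.7746^2 * 0.2254^1 = 0.4057
i=3: C(3,3)=1 * 0.7746^3 * 0.2254^0 = 0.4648
R = sum of terms = 0.8705

0.8705


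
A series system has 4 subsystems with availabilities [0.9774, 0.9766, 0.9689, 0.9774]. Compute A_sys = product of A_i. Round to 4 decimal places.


Subsystems: [0.9774, 0.9766, 0.9689, 0.9774]
After subsystem 1 (A=0.9774): product = 0.9774
After subsystem 2 (A=0.9766): product = 0.9545
After subsystem 3 (A=0.9689): product = 0.9248
After subsystem 4 (A=0.9774): product = 0.9039
A_sys = 0.9039

0.9039


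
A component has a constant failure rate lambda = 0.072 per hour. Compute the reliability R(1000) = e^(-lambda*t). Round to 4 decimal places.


lambda = 0.072
t = 1000
lambda * t = 72.0
R(t) = e^(-72.0)
R(t) = 0.0

0.0


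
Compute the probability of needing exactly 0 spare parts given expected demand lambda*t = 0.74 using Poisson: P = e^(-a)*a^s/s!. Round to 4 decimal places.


a = 0.74, s = 0
e^(-a) = e^(-0.74) = 0.4771
a^s = 0.74^0 = 1.0
s! = 1
P = 0.4771 * 1.0 / 1
P = 0.4771

0.4771


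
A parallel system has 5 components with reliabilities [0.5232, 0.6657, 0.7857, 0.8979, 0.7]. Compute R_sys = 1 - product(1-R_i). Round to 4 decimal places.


Components: [0.5232, 0.6657, 0.7857, 0.8979, 0.7]
(1 - 0.5232) = 0.4768, running product = 0.4768
(1 - 0.6657) = 0.3343, running product = 0.1594
(1 - 0.7857) = 0.2143, running product = 0.0342
(1 - 0.8979) = 0.1021, running product = 0.0035
(1 - 0.7) = 0.3, running product = 0.001
Product of (1-R_i) = 0.001
R_sys = 1 - 0.001 = 0.999

0.999


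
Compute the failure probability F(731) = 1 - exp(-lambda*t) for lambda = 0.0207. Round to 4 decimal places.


lambda = 0.0207, t = 731
lambda * t = 15.1317
exp(-15.1317) = 0.0
F(t) = 1 - 0.0
F(t) = 1.0

1.0


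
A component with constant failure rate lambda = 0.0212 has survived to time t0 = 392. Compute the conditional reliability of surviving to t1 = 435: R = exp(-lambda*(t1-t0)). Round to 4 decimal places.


lambda = 0.0212
t0 = 392, t1 = 435
t1 - t0 = 43
lambda * (t1-t0) = 0.0212 * 43 = 0.9116
R = exp(-0.9116)
R = 0.4019

0.4019


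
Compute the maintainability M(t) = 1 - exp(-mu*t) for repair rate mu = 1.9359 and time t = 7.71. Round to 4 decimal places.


mu = 1.9359, t = 7.71
mu * t = 1.9359 * 7.71 = 14.9258
exp(-14.9258) = 0.0
M(t) = 1 - 0.0
M(t) = 1.0

1.0


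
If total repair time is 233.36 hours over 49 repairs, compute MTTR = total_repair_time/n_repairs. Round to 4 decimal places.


total_repair_time = 233.36
n_repairs = 49
MTTR = 233.36 / 49
MTTR = 4.7624

4.7624


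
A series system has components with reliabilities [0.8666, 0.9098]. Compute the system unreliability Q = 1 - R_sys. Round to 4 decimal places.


Components: [0.8666, 0.9098]
After component 1: product = 0.8666
After component 2: product = 0.7884
R_sys = 0.7884
Q = 1 - 0.7884 = 0.2116

0.2116


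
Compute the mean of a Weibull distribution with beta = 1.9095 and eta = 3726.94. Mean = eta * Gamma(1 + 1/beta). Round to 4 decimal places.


beta = 1.9095, eta = 3726.94
1/beta = 0.5237
1 + 1/beta = 1.5237
Gamma(1.5237) = 0.8872
Mean = 3726.94 * 0.8872
Mean = 3306.6337

3306.6337


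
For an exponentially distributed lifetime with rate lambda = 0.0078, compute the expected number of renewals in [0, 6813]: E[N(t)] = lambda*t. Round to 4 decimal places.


lambda = 0.0078
t = 6813
E[N(t)] = lambda * t
E[N(t)] = 0.0078 * 6813
E[N(t)] = 53.1414

53.1414


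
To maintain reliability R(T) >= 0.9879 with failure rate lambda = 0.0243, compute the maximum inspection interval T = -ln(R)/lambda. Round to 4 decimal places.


R_target = 0.9879
lambda = 0.0243
-ln(0.9879) = 0.0122
T = 0.0122 / 0.0243
T = 0.501

0.501


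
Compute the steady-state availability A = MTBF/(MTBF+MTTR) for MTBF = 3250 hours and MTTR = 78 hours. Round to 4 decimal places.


MTBF = 3250
MTTR = 78
MTBF + MTTR = 3328
A = 3250 / 3328
A = 0.9766

0.9766


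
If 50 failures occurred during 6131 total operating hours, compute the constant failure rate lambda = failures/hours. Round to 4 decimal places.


failures = 50
total_hours = 6131
lambda = 50 / 6131
lambda = 0.0082

0.0082


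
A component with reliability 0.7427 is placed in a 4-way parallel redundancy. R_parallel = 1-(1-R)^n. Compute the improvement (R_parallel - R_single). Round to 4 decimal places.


R_single = 0.7427, n = 4
1 - R_single = 0.2573
(1 - R_single)^n = 0.2573^4 = 0.0044
R_parallel = 1 - 0.0044 = 0.9956
Improvement = 0.9956 - 0.7427
Improvement = 0.2529

0.2529


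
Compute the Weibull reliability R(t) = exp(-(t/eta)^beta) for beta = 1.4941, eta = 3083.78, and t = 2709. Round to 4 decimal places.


beta = 1.4941, eta = 3083.78, t = 2709
t/eta = 2709 / 3083.78 = 0.8785
(t/eta)^beta = 0.8785^1.4941 = 0.824
R(t) = exp(-0.824)
R(t) = 0.4387

0.4387


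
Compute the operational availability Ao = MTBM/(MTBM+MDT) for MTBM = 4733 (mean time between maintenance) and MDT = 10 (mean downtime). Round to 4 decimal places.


MTBM = 4733
MDT = 10
MTBM + MDT = 4743
Ao = 4733 / 4743
Ao = 0.9979

0.9979


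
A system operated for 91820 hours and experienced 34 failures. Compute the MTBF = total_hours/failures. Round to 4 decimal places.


total_hours = 91820
failures = 34
MTBF = 91820 / 34
MTBF = 2700.5882

2700.5882


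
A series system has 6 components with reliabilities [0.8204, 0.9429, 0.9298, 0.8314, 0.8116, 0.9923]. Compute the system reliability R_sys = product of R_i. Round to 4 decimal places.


Components: [0.8204, 0.9429, 0.9298, 0.8314, 0.8116, 0.9923]
After component 1 (R=0.8204): product = 0.8204
After component 2 (R=0.9429): product = 0.7736
After component 3 (R=0.9298): product = 0.7193
After component 4 (R=0.8314): product = 0.598
After component 5 (R=0.8116): product = 0.4853
After component 6 (R=0.9923): product = 0.4816
R_sys = 0.4816

0.4816


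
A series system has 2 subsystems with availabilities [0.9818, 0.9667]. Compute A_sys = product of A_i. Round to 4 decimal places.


Subsystems: [0.9818, 0.9667]
After subsystem 1 (A=0.9818): product = 0.9818
After subsystem 2 (A=0.9667): product = 0.9491
A_sys = 0.9491

0.9491


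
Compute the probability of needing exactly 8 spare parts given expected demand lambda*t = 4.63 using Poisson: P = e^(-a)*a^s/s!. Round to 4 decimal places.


a = 4.63, s = 8
e^(-a) = e^(-4.63) = 0.0098
a^s = 4.63^8 = 211177.6381
s! = 40320
P = 0.0098 * 211177.6381 / 40320
P = 0.0511

0.0511


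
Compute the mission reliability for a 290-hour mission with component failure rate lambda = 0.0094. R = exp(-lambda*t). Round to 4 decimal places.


lambda = 0.0094
mission_time = 290
lambda * t = 0.0094 * 290 = 2.726
R = exp(-2.726)
R = 0.0655

0.0655


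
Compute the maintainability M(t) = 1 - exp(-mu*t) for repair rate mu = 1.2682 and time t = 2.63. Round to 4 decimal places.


mu = 1.2682, t = 2.63
mu * t = 1.2682 * 2.63 = 3.3354
exp(-3.3354) = 0.0356
M(t) = 1 - 0.0356
M(t) = 0.9644

0.9644


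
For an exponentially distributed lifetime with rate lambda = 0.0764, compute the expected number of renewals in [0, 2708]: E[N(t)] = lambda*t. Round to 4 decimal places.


lambda = 0.0764
t = 2708
E[N(t)] = lambda * t
E[N(t)] = 0.0764 * 2708
E[N(t)] = 206.8912

206.8912


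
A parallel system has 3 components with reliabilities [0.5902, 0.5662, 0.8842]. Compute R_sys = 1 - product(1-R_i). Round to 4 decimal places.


Components: [0.5902, 0.5662, 0.8842]
(1 - 0.5902) = 0.4098, running product = 0.4098
(1 - 0.5662) = 0.4338, running product = 0.1778
(1 - 0.8842) = 0.1158, running product = 0.0206
Product of (1-R_i) = 0.0206
R_sys = 1 - 0.0206 = 0.9794

0.9794


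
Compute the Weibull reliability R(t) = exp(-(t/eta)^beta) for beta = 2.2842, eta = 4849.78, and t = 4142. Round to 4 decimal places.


beta = 2.2842, eta = 4849.78, t = 4142
t/eta = 4142 / 4849.78 = 0.8541
(t/eta)^beta = 0.8541^2.2842 = 0.6974
R(t) = exp(-0.6974)
R(t) = 0.4979

0.4979


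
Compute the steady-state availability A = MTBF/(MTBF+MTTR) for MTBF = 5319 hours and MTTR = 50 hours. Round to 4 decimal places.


MTBF = 5319
MTTR = 50
MTBF + MTTR = 5369
A = 5319 / 5369
A = 0.9907

0.9907


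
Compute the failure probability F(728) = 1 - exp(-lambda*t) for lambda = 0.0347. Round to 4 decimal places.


lambda = 0.0347, t = 728
lambda * t = 25.2616
exp(-25.2616) = 0.0
F(t) = 1 - 0.0
F(t) = 1.0

1.0


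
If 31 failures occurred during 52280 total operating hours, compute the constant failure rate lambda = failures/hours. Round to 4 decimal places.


failures = 31
total_hours = 52280
lambda = 31 / 52280
lambda = 0.0006

0.0006


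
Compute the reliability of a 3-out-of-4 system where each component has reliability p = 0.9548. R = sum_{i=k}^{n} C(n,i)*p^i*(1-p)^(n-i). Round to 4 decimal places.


k = 3, n = 4, p = 0.9548
i=3: C(4,3)=4 * 0.9548^3 * 0.0452^1 = 0.1574
i=4: C(4,4)=1 * 0.9548^4 * 0.0452^0 = 0.8311
R = sum of terms = 0.9885

0.9885


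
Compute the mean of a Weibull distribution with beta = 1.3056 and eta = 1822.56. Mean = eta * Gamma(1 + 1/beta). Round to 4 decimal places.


beta = 1.3056, eta = 1822.56
1/beta = 0.7659
1 + 1/beta = 1.7659
Gamma(1.7659) = 0.9228
Mean = 1822.56 * 0.9228
Mean = 1681.8261

1681.8261


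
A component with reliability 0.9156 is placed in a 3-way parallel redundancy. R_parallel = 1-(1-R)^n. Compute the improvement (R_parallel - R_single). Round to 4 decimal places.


R_single = 0.9156, n = 3
1 - R_single = 0.0844
(1 - R_single)^n = 0.0844^3 = 0.0006
R_parallel = 1 - 0.0006 = 0.9994
Improvement = 0.9994 - 0.9156
Improvement = 0.0838

0.0838


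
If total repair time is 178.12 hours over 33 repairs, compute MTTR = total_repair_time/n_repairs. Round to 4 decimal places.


total_repair_time = 178.12
n_repairs = 33
MTTR = 178.12 / 33
MTTR = 5.3976

5.3976


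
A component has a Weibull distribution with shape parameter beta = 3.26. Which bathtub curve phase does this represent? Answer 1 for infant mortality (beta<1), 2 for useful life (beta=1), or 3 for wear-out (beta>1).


beta = 3.26
Compare beta to 1:
beta < 1 => infant mortality (phase 1)
beta = 1 => useful life (phase 2)
beta > 1 => wear-out (phase 3)
Since beta = 3.26, this is wear-out (increasing failure rate)
Phase = 3

3


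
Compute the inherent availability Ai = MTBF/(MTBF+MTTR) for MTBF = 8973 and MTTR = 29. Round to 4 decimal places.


MTBF = 8973
MTTR = 29
MTBF + MTTR = 9002
Ai = 8973 / 9002
Ai = 0.9968

0.9968


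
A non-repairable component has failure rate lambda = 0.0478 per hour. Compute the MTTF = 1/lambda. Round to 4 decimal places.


lambda = 0.0478
MTTF = 1 / 0.0478
MTTF = 20.9205

20.9205


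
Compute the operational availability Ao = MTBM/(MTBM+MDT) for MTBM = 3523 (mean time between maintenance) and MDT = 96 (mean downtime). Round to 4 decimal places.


MTBM = 3523
MDT = 96
MTBM + MDT = 3619
Ao = 3523 / 3619
Ao = 0.9735

0.9735


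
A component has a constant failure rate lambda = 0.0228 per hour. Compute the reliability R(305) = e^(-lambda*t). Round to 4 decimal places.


lambda = 0.0228
t = 305
lambda * t = 6.954
R(t) = e^(-6.954)
R(t) = 0.001

0.001


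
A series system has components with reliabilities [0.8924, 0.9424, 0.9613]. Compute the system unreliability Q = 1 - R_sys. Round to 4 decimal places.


Components: [0.8924, 0.9424, 0.9613]
After component 1: product = 0.8924
After component 2: product = 0.841
After component 3: product = 0.8085
R_sys = 0.8085
Q = 1 - 0.8085 = 0.1915

0.1915


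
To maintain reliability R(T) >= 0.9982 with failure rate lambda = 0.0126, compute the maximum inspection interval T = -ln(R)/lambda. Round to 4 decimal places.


R_target = 0.9982
lambda = 0.0126
-ln(0.9982) = 0.0018
T = 0.0018 / 0.0126
T = 0.143

0.143


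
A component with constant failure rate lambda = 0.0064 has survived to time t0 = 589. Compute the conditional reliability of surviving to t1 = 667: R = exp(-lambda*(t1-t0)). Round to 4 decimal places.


lambda = 0.0064
t0 = 589, t1 = 667
t1 - t0 = 78
lambda * (t1-t0) = 0.0064 * 78 = 0.4992
R = exp(-0.4992)
R = 0.607

0.607


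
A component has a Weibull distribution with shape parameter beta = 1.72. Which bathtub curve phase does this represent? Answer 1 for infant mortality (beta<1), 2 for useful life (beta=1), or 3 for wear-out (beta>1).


beta = 1.72
Compare beta to 1:
beta < 1 => infant mortality (phase 1)
beta = 1 => useful life (phase 2)
beta > 1 => wear-out (phase 3)
Since beta = 1.72, this is wear-out (increasing failure rate)
Phase = 3

3


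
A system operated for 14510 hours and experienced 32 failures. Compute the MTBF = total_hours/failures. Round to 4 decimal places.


total_hours = 14510
failures = 32
MTBF = 14510 / 32
MTBF = 453.4375

453.4375


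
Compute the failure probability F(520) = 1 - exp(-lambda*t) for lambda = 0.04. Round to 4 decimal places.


lambda = 0.04, t = 520
lambda * t = 20.8
exp(-20.8) = 0.0
F(t) = 1 - 0.0
F(t) = 1.0

1.0


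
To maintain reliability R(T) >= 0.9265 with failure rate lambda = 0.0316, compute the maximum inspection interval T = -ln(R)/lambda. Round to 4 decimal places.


R_target = 0.9265
lambda = 0.0316
-ln(0.9265) = 0.0763
T = 0.0763 / 0.0316
T = 2.4159

2.4159


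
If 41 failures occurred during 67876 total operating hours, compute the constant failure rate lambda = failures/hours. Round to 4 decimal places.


failures = 41
total_hours = 67876
lambda = 41 / 67876
lambda = 0.0006

0.0006


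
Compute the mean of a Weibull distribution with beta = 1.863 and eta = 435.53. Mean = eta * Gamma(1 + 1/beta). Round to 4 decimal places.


beta = 1.863, eta = 435.53
1/beta = 0.5368
1 + 1/beta = 1.5368
Gamma(1.5368) = 0.888
Mean = 435.53 * 0.888
Mean = 386.7383

386.7383


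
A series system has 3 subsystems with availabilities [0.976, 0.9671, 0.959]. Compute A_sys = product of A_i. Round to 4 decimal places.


Subsystems: [0.976, 0.9671, 0.959]
After subsystem 1 (A=0.976): product = 0.976
After subsystem 2 (A=0.9671): product = 0.9439
After subsystem 3 (A=0.959): product = 0.9052
A_sys = 0.9052

0.9052


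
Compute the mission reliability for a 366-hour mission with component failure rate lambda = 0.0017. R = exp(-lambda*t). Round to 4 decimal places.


lambda = 0.0017
mission_time = 366
lambda * t = 0.0017 * 366 = 0.6222
R = exp(-0.6222)
R = 0.5368

0.5368


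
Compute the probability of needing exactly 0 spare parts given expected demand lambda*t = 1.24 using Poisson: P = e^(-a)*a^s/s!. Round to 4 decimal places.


a = 1.24, s = 0
e^(-a) = e^(-1.24) = 0.2894
a^s = 1.24^0 = 1.0
s! = 1
P = 0.2894 * 1.0 / 1
P = 0.2894

0.2894


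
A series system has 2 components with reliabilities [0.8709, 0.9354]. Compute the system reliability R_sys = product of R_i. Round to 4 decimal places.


Components: [0.8709, 0.9354]
After component 1 (R=0.8709): product = 0.8709
After component 2 (R=0.9354): product = 0.8146
R_sys = 0.8146

0.8146


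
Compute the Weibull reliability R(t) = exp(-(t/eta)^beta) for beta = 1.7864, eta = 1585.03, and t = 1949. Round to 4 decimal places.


beta = 1.7864, eta = 1585.03, t = 1949
t/eta = 1949 / 1585.03 = 1.2296
(t/eta)^beta = 1.2296^1.7864 = 1.4467
R(t) = exp(-1.4467)
R(t) = 0.2354

0.2354


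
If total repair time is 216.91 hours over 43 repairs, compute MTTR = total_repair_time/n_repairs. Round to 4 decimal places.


total_repair_time = 216.91
n_repairs = 43
MTTR = 216.91 / 43
MTTR = 5.0444

5.0444


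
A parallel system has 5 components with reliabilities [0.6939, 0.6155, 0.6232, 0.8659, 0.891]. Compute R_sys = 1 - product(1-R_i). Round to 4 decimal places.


Components: [0.6939, 0.6155, 0.6232, 0.8659, 0.891]
(1 - 0.6939) = 0.3061, running product = 0.3061
(1 - 0.6155) = 0.3845, running product = 0.1177
(1 - 0.6232) = 0.3768, running product = 0.0443
(1 - 0.8659) = 0.1341, running product = 0.0059
(1 - 0.891) = 0.109, running product = 0.0006
Product of (1-R_i) = 0.0006
R_sys = 1 - 0.0006 = 0.9994

0.9994


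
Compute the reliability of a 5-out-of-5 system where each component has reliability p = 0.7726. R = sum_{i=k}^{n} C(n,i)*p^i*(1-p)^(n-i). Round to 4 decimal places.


k = 5, n = 5, p = 0.7726
i=5: C(5,5)=1 * 0.7726^5 * 0.2274^0 = 0.2753
R = sum of terms = 0.2753

0.2753


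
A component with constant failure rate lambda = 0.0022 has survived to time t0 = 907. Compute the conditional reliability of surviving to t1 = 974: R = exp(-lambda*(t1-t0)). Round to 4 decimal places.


lambda = 0.0022
t0 = 907, t1 = 974
t1 - t0 = 67
lambda * (t1-t0) = 0.0022 * 67 = 0.1474
R = exp(-0.1474)
R = 0.8629

0.8629


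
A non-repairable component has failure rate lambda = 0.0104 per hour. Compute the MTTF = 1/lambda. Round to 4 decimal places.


lambda = 0.0104
MTTF = 1 / 0.0104
MTTF = 96.1538

96.1538


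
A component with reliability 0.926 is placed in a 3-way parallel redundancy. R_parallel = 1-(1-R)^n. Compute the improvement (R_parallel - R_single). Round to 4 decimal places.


R_single = 0.926, n = 3
1 - R_single = 0.074
(1 - R_single)^n = 0.074^3 = 0.0004
R_parallel = 1 - 0.0004 = 0.9996
Improvement = 0.9996 - 0.926
Improvement = 0.0736

0.0736


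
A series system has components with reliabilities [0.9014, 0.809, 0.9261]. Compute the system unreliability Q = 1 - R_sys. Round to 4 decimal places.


Components: [0.9014, 0.809, 0.9261]
After component 1: product = 0.9014
After component 2: product = 0.7292
After component 3: product = 0.6753
R_sys = 0.6753
Q = 1 - 0.6753 = 0.3247

0.3247


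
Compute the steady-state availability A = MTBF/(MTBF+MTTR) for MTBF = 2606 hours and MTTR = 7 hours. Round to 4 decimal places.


MTBF = 2606
MTTR = 7
MTBF + MTTR = 2613
A = 2606 / 2613
A = 0.9973

0.9973


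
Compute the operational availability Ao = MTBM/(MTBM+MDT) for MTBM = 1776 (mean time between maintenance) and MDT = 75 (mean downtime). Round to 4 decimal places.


MTBM = 1776
MDT = 75
MTBM + MDT = 1851
Ao = 1776 / 1851
Ao = 0.9595

0.9595


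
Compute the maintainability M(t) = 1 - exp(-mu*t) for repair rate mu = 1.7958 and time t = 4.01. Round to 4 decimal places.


mu = 1.7958, t = 4.01
mu * t = 1.7958 * 4.01 = 7.2012
exp(-7.2012) = 0.0007
M(t) = 1 - 0.0007
M(t) = 0.9993

0.9993


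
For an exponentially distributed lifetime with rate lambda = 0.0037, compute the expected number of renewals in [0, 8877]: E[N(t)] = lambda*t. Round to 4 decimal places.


lambda = 0.0037
t = 8877
E[N(t)] = lambda * t
E[N(t)] = 0.0037 * 8877
E[N(t)] = 32.8449

32.8449


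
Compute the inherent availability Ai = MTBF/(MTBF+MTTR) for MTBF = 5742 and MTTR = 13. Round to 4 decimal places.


MTBF = 5742
MTTR = 13
MTBF + MTTR = 5755
Ai = 5742 / 5755
Ai = 0.9977

0.9977


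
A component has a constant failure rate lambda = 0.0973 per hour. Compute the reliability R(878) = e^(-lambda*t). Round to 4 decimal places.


lambda = 0.0973
t = 878
lambda * t = 85.4294
R(t) = e^(-85.4294)
R(t) = 0.0

0.0


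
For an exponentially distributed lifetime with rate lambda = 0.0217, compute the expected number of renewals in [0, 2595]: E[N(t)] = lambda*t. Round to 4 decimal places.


lambda = 0.0217
t = 2595
E[N(t)] = lambda * t
E[N(t)] = 0.0217 * 2595
E[N(t)] = 56.3115

56.3115


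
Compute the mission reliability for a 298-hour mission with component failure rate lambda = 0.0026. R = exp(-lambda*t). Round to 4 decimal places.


lambda = 0.0026
mission_time = 298
lambda * t = 0.0026 * 298 = 0.7748
R = exp(-0.7748)
R = 0.4608

0.4608


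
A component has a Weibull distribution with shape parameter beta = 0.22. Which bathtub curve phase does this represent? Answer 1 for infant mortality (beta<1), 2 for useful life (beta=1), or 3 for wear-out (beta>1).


beta = 0.22
Compare beta to 1:
beta < 1 => infant mortality (phase 1)
beta = 1 => useful life (phase 2)
beta > 1 => wear-out (phase 3)
Since beta = 0.22, this is infant mortality (decreasing failure rate)
Phase = 1

1


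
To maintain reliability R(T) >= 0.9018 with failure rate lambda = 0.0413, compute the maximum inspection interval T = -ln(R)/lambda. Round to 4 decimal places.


R_target = 0.9018
lambda = 0.0413
-ln(0.9018) = 0.1034
T = 0.1034 / 0.0413
T = 2.5027

2.5027


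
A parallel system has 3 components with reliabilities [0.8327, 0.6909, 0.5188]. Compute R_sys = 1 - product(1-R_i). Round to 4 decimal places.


Components: [0.8327, 0.6909, 0.5188]
(1 - 0.8327) = 0.1673, running product = 0.1673
(1 - 0.6909) = 0.3091, running product = 0.0517
(1 - 0.5188) = 0.4812, running product = 0.0249
Product of (1-R_i) = 0.0249
R_sys = 1 - 0.0249 = 0.9751

0.9751


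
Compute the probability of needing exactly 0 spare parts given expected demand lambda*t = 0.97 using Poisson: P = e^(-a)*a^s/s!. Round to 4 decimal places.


a = 0.97, s = 0
e^(-a) = e^(-0.97) = 0.3791
a^s = 0.97^0 = 1.0
s! = 1
P = 0.3791 * 1.0 / 1
P = 0.3791

0.3791


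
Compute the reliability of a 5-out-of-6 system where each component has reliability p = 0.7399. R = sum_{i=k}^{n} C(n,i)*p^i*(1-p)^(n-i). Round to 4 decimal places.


k = 5, n = 6, p = 0.7399
i=5: C(6,5)=6 * 0.7399^5 * 0.2601^1 = 0.3461
i=6: C(6,6)=1 * 0.7399^6 * 0.2601^0 = 0.1641
R = sum of terms = 0.5101

0.5101


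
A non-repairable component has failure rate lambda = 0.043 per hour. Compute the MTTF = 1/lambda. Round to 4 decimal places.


lambda = 0.043
MTTF = 1 / 0.043
MTTF = 23.2558

23.2558


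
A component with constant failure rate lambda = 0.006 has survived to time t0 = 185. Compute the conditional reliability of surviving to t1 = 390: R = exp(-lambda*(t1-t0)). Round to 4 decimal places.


lambda = 0.006
t0 = 185, t1 = 390
t1 - t0 = 205
lambda * (t1-t0) = 0.006 * 205 = 1.23
R = exp(-1.23)
R = 0.2923

0.2923


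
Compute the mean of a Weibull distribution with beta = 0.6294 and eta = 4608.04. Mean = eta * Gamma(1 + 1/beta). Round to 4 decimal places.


beta = 0.6294, eta = 4608.04
1/beta = 1.5888
1 + 1/beta = 2.5888
Gamma(2.5888) = 1.4177
Mean = 4608.04 * 1.4177
Mean = 6532.8489

6532.8489


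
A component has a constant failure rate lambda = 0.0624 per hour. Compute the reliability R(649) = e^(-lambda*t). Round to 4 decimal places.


lambda = 0.0624
t = 649
lambda * t = 40.4976
R(t) = e^(-40.4976)
R(t) = 0.0

0.0


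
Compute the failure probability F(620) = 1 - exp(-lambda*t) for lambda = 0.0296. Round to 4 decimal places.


lambda = 0.0296, t = 620
lambda * t = 18.352
exp(-18.352) = 0.0
F(t) = 1 - 0.0
F(t) = 1.0

1.0


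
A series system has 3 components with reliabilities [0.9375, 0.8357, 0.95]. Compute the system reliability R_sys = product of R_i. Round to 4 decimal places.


Components: [0.9375, 0.8357, 0.95]
After component 1 (R=0.9375): product = 0.9375
After component 2 (R=0.8357): product = 0.7835
After component 3 (R=0.95): product = 0.7443
R_sys = 0.7443

0.7443


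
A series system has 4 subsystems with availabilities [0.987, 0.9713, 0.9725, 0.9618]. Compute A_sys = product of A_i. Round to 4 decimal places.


Subsystems: [0.987, 0.9713, 0.9725, 0.9618]
After subsystem 1 (A=0.987): product = 0.987
After subsystem 2 (A=0.9713): product = 0.9587
After subsystem 3 (A=0.9725): product = 0.9323
After subsystem 4 (A=0.9618): product = 0.8967
A_sys = 0.8967

0.8967


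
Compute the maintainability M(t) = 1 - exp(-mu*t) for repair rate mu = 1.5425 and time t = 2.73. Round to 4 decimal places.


mu = 1.5425, t = 2.73
mu * t = 1.5425 * 2.73 = 4.211
exp(-4.211) = 0.0148
M(t) = 1 - 0.0148
M(t) = 0.9852

0.9852


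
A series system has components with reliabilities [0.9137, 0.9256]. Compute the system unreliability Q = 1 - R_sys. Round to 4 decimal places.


Components: [0.9137, 0.9256]
After component 1: product = 0.9137
After component 2: product = 0.8457
R_sys = 0.8457
Q = 1 - 0.8457 = 0.1543

0.1543


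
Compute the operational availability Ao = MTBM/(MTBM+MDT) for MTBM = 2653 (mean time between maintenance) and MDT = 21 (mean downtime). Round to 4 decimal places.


MTBM = 2653
MDT = 21
MTBM + MDT = 2674
Ao = 2653 / 2674
Ao = 0.9921

0.9921


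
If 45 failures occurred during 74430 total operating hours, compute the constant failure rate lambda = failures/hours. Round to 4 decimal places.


failures = 45
total_hours = 74430
lambda = 45 / 74430
lambda = 0.0006

0.0006


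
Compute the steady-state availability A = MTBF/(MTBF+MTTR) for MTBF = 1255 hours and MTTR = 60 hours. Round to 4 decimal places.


MTBF = 1255
MTTR = 60
MTBF + MTTR = 1315
A = 1255 / 1315
A = 0.9544

0.9544


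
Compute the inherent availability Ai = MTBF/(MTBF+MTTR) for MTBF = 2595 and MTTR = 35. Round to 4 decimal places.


MTBF = 2595
MTTR = 35
MTBF + MTTR = 2630
Ai = 2595 / 2630
Ai = 0.9867

0.9867


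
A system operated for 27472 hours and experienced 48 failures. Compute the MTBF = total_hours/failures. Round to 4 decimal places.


total_hours = 27472
failures = 48
MTBF = 27472 / 48
MTBF = 572.3333

572.3333
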